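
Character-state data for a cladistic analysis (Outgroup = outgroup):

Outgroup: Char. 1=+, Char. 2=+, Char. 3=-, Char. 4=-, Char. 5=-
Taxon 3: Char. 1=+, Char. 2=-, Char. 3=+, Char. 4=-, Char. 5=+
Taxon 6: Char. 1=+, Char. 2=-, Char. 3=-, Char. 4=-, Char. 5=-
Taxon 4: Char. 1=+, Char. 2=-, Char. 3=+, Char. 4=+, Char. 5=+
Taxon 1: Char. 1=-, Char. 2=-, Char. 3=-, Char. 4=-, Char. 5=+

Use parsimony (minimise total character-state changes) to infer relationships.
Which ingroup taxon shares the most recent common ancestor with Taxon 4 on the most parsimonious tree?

Taxon 3

Character polarity is set by the outgroup: the derived state is whichever differs from the outgroup's state, so for Char. 1, Char. 2 the derived state is '-', and for the remaining characters it is '+'.
Char. 1: derived state '-' in Taxon 1 only — an autapomorphy, so it tells us nothing about relationships among taxa.
Char. 2 (derived state '-') is shared by all ingroup taxa — unites the whole ingroup.
Char. 3: derived state '+' in Taxon 3 and Taxon 4 only — synapomorphy for {Taxon 3, Taxon 4}.
Char. 4 (derived state '+') is unique to Taxon 4 (autapomorphy; uninformative for grouping).
Char. 5: derived state '+' in Taxon 1, Taxon 3, and Taxon 4 only — synapomorphy for {Taxon 1, Taxon 3, Taxon 4}.
Most parsimonious ingroup topology: (((Taxon 3,Taxon 4),Taxon 1),Taxon 6).
Taxon 4 and Taxon 3 form a cherry on this tree, so they are sister taxa.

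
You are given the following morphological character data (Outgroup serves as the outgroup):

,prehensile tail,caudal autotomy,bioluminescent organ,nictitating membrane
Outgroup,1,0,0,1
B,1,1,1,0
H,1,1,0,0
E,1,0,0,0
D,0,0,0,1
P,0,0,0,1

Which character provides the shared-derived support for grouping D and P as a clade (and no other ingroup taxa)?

Character polarity is set by the outgroup: the derived state is whichever differs from the outgroup's state, so for prehensile tail, nictitating membrane the derived state is '0', and for the remaining characters it is '1'.
Only D and P show the derived state '0' for prehensile tail, supporting them as a clade.
caudal autotomy: derived state '1' in B and H only — synapomorphy for {B, H}.
bioluminescent organ: derived state '1' in B only — an autapomorphy, so it tells us nothing about relationships among taxa.
nictitating membrane (derived state '0') is shared by B, E, and H — a synapomorphy uniting that clade.
Most parsimonious ingroup topology: (((B,H),E),(D,P)).
The clade {D, P} is supported by prehensile tail: its derived state '0' occurs in exactly those taxa and in no other taxon (including the outgroup).

prehensile tail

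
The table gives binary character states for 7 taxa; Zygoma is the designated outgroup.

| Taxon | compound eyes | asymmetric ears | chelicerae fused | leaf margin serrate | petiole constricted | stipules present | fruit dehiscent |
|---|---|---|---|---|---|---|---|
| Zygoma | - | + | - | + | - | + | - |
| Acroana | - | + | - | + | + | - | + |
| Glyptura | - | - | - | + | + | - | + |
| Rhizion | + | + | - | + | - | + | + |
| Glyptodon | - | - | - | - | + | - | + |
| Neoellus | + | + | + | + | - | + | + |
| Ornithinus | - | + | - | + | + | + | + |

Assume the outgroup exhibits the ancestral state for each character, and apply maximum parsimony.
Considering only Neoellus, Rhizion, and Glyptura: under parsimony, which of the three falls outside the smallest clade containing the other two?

Character polarity is set by the outgroup: the derived state is whichever differs from the outgroup's state, so for asymmetric ears, leaf margin serrate, stipules present the derived state is '-', and for the remaining characters it is '+'.
compound eyes: derived state '+' in Neoellus and Rhizion only — synapomorphy for {Neoellus, Rhizion}.
Only Glyptodon and Glyptura show the derived state '-' for asymmetric ears, supporting them as a clade.
chelicerae fused (derived state '+') is unique to Neoellus (autapomorphy; uninformative for grouping).
leaf margin serrate (derived state '-') is unique to Glyptodon (autapomorphy; uninformative for grouping).
Only Acroana, Glyptodon, Glyptura, and Ornithinus show the derived state '+' for petiole constricted, supporting them as a clade.
Only Acroana, Glyptodon, and Glyptura show the derived state '-' for stipules present, supporting them as a clade.
All ingroup taxa share the derived state '+' for fruit dehiscent; it defines the ingroup but does not resolve relationships within it.
Most parsimonious ingroup topology: (((Acroana,(Glyptura,Glyptodon)),Ornithinus),(Rhizion,Neoellus)).
Neoellus and Rhizion share a more recent common ancestor with each other than either does with Glyptura, so Glyptura is the least closely related of the three.

Glyptura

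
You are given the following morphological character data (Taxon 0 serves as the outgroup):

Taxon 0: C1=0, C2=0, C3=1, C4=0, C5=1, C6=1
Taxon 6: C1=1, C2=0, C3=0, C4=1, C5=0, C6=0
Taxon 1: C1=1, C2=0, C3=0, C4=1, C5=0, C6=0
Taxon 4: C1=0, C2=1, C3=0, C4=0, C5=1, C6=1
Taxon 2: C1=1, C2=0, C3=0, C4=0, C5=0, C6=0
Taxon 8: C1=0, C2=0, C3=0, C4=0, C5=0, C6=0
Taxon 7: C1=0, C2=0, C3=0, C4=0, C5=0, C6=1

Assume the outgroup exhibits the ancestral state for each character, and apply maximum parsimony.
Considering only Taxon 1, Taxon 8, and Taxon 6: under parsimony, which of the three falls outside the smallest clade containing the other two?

Character polarity is set by the outgroup: the derived state is whichever differs from the outgroup's state, so for C3, C5, C6 the derived state is '0', and for the remaining characters it is '1'.
Only Taxon 1, Taxon 2, and Taxon 6 show the derived state '1' for C1, supporting them as a clade.
C2 (derived state '1') is unique to Taxon 4 (autapomorphy; uninformative for grouping).
All ingroup taxa share the derived state '0' for C3; it defines the ingroup but does not resolve relationships within it.
C4 (derived state '1') is shared by Taxon 1 and Taxon 6 — a synapomorphy uniting that clade.
C5 (derived state '0') is shared by Taxon 1, Taxon 2, Taxon 6, Taxon 7, and Taxon 8 — a synapomorphy uniting that clade.
C6: derived state '0' in Taxon 1, Taxon 2, Taxon 6, and Taxon 8 only — synapomorphy for {Taxon 1, Taxon 2, Taxon 6, Taxon 8}.
Most parsimonious ingroup topology: (((((Taxon 6,Taxon 1),Taxon 2),Taxon 8),Taxon 7),Taxon 4).
Taxon 1 and Taxon 6 share a more recent common ancestor with each other than either does with Taxon 8, so Taxon 8 is the least closely related of the three.

Taxon 8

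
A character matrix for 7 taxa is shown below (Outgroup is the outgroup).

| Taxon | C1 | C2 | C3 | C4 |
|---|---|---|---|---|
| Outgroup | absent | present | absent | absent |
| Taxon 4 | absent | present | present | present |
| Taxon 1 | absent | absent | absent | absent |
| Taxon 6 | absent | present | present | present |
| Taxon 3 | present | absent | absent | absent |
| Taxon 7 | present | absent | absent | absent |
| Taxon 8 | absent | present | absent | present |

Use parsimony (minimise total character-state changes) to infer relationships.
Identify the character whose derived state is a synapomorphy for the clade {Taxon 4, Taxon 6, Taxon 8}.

C4

Character polarity is set by the outgroup: the derived state is whichever differs from the outgroup's state, so for C2 the derived state is 'absent', and for the remaining characters it is 'present'.
C1: derived state 'present' in Taxon 3 and Taxon 7 only — synapomorphy for {Taxon 3, Taxon 7}.
C2: derived state 'absent' in Taxon 1, Taxon 3, and Taxon 7 only — synapomorphy for {Taxon 1, Taxon 3, Taxon 7}.
Only Taxon 4 and Taxon 6 show the derived state 'present' for C3, supporting them as a clade.
C4 (derived state 'present') is shared by Taxon 4, Taxon 6, and Taxon 8 — a synapomorphy uniting that clade.
Most parsimonious ingroup topology: (((Taxon 3,Taxon 7),Taxon 1),(Taxon 8,(Taxon 4,Taxon 6))).
The clade {Taxon 4, Taxon 6, Taxon 8} is supported by C4: its derived state 'present' occurs in exactly those taxa and in no other taxon (including the outgroup).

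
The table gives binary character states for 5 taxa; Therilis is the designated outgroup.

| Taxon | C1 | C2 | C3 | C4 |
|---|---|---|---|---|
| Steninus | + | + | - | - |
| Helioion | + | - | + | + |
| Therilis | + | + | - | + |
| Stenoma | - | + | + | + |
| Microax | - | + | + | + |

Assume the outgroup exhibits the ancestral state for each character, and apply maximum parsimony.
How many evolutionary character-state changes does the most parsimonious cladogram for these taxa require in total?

Character polarity is set by the outgroup: the derived state is whichever differs from the outgroup's state, so for C1, C2, C4 the derived state is '-', and for the remaining characters it is '+'.
C1 (derived state '-') is shared by Microax and Stenoma — a synapomorphy uniting that clade.
C2: derived state '-' in Helioion only — an autapomorphy, so it tells us nothing about relationships among taxa.
C3 (derived state '+') is shared by Helioion, Microax, and Stenoma — a synapomorphy uniting that clade.
C4 (derived state '-') is unique to Steninus (autapomorphy; uninformative for grouping).
Most parsimonious ingroup topology: (((Stenoma,Microax),Helioion),Steninus).
Changes per character on this tree: C1: 1; C2: 1; C3: 1; C4: 1.
Total = 4.

4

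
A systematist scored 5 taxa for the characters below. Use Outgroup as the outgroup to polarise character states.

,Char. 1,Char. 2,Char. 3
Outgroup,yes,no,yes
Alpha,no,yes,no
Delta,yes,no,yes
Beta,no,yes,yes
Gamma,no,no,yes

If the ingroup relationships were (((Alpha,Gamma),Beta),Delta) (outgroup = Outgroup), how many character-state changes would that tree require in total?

Map each character onto (((Alpha,Gamma),Beta),Delta) (rooted by Outgroup) and count the minimum state changes it requires (Fitch parsimony):
Char. 1: 1; Char. 2: 2; Char. 3: 1.
Total tree length = 4.

4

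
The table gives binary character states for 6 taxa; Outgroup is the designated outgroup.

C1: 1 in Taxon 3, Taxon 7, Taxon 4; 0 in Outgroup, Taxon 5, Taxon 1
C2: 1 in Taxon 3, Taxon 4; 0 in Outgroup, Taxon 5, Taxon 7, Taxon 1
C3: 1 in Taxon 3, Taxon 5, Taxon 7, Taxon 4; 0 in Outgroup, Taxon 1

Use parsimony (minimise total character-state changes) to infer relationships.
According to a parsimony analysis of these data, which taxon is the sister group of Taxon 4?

Taxon 3

The outgroup has state '0' for every character, so '1' is the derived state throughout.
C1: derived state '1' in Taxon 3, Taxon 4, and Taxon 7 only — synapomorphy for {Taxon 3, Taxon 4, Taxon 7}.
C2 (derived state '1') is shared by Taxon 3 and Taxon 4 — a synapomorphy uniting that clade.
C3: derived state '1' in Taxon 3, Taxon 4, Taxon 5, and Taxon 7 only — synapomorphy for {Taxon 3, Taxon 4, Taxon 5, Taxon 7}.
Most parsimonious ingroup topology: ((((Taxon 3,Taxon 4),Taxon 7),Taxon 5),Taxon 1).
Taxon 4 and Taxon 3 form a cherry on this tree, so they are sister taxa.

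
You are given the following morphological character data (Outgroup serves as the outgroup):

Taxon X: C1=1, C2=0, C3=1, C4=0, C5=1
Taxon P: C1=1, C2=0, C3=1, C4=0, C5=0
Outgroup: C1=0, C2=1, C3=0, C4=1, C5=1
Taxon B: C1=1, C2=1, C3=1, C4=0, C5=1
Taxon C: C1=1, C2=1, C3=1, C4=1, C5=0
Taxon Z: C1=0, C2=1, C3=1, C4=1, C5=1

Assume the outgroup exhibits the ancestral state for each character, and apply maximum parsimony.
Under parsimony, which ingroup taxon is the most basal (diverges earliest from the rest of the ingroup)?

Taxon Z

Character polarity is set by the outgroup: the derived state is whichever differs from the outgroup's state, so for C2, C4, C5 the derived state is '0', and for the remaining characters it is '1'.
Only Taxon B, Taxon C, Taxon P, and Taxon X show the derived state '1' for C1, supporting them as a clade.
Only Taxon P and Taxon X show the derived state '0' for C2, supporting them as a clade.
C3 (derived state '1') is shared by all ingroup taxa — unites the whole ingroup.
Only Taxon B, Taxon P, and Taxon X show the derived state '0' for C4, supporting them as a clade.
C5 (state '0') occurs in Taxon C and Taxon P but conflicts with the nesting implied by the other characters — most parsimoniously interpreted as homoplasy.
Most parsimonious ingroup topology: ((((Taxon X,Taxon P),Taxon B),Taxon C),Taxon Z).
Taxon Z is sister to the clade containing all other ingroup taxa, so it is the earliest-diverging (most basal) ingroup lineage.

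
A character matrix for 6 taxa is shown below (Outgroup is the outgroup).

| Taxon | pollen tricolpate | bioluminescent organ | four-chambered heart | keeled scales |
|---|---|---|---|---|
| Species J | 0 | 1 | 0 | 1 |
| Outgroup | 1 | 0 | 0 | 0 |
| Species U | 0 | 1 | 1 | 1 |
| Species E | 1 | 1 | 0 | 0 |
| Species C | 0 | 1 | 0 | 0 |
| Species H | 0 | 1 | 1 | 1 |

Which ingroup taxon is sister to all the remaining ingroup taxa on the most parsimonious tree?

Character polarity is set by the outgroup: the derived state is whichever differs from the outgroup's state, so for pollen tricolpate the derived state is '0', and for the remaining characters it is '1'.
pollen tricolpate: derived state '0' in Species C, Species H, Species J, and Species U only — synapomorphy for {Species C, Species H, Species J, Species U}.
All ingroup taxa share the derived state '1' for bioluminescent organ; it defines the ingroup but does not resolve relationships within it.
four-chambered heart: derived state '1' in Species H and Species U only — synapomorphy for {Species H, Species U}.
Only Species H, Species J, and Species U show the derived state '1' for keeled scales, supporting them as a clade.
Most parsimonious ingroup topology: ((((Species H,Species U),Species J),Species C),Species E).
Species E is sister to the clade containing all other ingroup taxa, so it is the earliest-diverging (most basal) ingroup lineage.

Species E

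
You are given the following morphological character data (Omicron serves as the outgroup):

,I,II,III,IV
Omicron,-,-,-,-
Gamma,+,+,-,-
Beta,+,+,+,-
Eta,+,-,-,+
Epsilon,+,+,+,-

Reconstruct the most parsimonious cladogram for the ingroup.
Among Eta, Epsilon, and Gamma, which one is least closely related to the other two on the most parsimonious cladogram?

The outgroup has state '-' for every character, so '+' is the derived state throughout.
I (derived state '+') is shared by all ingroup taxa — unites the whole ingroup.
II (derived state '+') is shared by Beta, Epsilon, and Gamma — a synapomorphy uniting that clade.
III: derived state '+' in Beta and Epsilon only — synapomorphy for {Beta, Epsilon}.
IV: derived state '+' in Eta only — an autapomorphy, so it tells us nothing about relationships among taxa.
Most parsimonious ingroup topology: ((Gamma,(Beta,Epsilon)),Eta).
Gamma and Epsilon share a more recent common ancestor with each other than either does with Eta, so Eta is the least closely related of the three.

Eta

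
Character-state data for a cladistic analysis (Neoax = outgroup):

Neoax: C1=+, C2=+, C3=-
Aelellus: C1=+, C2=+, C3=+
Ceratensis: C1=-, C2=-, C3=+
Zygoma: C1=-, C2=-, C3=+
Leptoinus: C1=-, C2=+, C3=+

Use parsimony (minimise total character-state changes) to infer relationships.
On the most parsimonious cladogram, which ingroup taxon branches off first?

Character polarity is set by the outgroup: the derived state is whichever differs from the outgroup's state, so for C1, C2 the derived state is '-', and for the remaining characters it is '+'.
C1: derived state '-' in Ceratensis, Leptoinus, and Zygoma only — synapomorphy for {Ceratensis, Leptoinus, Zygoma}.
Only Ceratensis and Zygoma show the derived state '-' for C2, supporting them as a clade.
C3 (derived state '+') is shared by all ingroup taxa — unites the whole ingroup.
Most parsimonious ingroup topology: (Aelellus,((Ceratensis,Zygoma),Leptoinus)).
Aelellus is sister to the clade containing all other ingroup taxa, so it is the earliest-diverging (most basal) ingroup lineage.

Aelellus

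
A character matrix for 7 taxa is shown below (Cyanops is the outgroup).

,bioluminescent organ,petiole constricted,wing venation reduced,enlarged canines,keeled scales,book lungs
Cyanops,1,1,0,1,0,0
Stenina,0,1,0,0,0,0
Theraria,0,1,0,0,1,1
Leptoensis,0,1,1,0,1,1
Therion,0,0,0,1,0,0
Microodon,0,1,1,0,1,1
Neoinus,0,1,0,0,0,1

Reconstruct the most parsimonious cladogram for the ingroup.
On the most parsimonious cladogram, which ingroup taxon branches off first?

Character polarity is set by the outgroup: the derived state is whichever differs from the outgroup's state, so for bioluminescent organ, petiole constricted, enlarged canines the derived state is '0', and for the remaining characters it is '1'.
bioluminescent organ (derived state '0') is shared by all ingroup taxa — unites the whole ingroup.
petiole constricted: derived state '0' in Therion only — an autapomorphy, so it tells us nothing about relationships among taxa.
Only Leptoensis and Microodon show the derived state '1' for wing venation reduced, supporting them as a clade.
Only Leptoensis, Microodon, Neoinus, Stenina, and Theraria show the derived state '0' for enlarged canines, supporting them as a clade.
Only Leptoensis, Microodon, and Theraria show the derived state '1' for keeled scales, supporting them as a clade.
book lungs (derived state '1') is shared by Leptoensis, Microodon, Neoinus, and Theraria — a synapomorphy uniting that clade.
Most parsimonious ingroup topology: ((Stenina,((Theraria,(Leptoensis,Microodon)),Neoinus)),Therion).
Therion is sister to the clade containing all other ingroup taxa, so it is the earliest-diverging (most basal) ingroup lineage.

Therion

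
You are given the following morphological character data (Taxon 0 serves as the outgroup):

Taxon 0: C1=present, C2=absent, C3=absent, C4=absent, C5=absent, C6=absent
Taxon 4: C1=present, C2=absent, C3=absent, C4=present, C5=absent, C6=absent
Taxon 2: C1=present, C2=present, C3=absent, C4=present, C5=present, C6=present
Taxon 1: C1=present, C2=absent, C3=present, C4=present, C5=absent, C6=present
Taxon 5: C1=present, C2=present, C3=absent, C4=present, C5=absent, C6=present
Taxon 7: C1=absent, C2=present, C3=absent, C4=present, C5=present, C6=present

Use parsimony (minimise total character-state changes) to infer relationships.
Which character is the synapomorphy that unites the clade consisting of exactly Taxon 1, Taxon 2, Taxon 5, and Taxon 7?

Character polarity is set by the outgroup: the derived state is whichever differs from the outgroup's state, so for C1 the derived state is 'absent', and for the remaining characters it is 'present'.
C1: derived state 'absent' in Taxon 7 only — an autapomorphy, so it tells us nothing about relationships among taxa.
Only Taxon 2, Taxon 5, and Taxon 7 show the derived state 'present' for C2, supporting them as a clade.
C3: derived state 'present' in Taxon 1 only — an autapomorphy, so it tells us nothing about relationships among taxa.
All ingroup taxa share the derived state 'present' for C4; it defines the ingroup but does not resolve relationships within it.
Only Taxon 2 and Taxon 7 show the derived state 'present' for C5, supporting them as a clade.
Only Taxon 1, Taxon 2, Taxon 5, and Taxon 7 show the derived state 'present' for C6, supporting them as a clade.
Most parsimonious ingroup topology: (Taxon 4,(((Taxon 2,Taxon 7),Taxon 5),Taxon 1)).
The clade {Taxon 1, Taxon 2, Taxon 5, Taxon 7} is supported by C6: its derived state 'present' occurs in exactly those taxa and in no other taxon (including the outgroup).

C6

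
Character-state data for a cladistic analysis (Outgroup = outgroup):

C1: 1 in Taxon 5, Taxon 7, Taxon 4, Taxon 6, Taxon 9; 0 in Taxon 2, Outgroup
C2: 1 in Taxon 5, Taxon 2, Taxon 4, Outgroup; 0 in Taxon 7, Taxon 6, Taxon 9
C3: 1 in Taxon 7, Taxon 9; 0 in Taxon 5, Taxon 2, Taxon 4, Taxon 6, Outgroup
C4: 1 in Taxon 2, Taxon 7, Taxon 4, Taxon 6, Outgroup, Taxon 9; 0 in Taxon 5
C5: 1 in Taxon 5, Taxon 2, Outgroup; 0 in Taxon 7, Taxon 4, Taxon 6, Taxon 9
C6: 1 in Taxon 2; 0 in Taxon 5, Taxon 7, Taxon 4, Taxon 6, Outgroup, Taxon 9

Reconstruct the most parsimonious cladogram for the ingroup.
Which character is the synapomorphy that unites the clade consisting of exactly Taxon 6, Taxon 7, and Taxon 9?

Character polarity is set by the outgroup: the derived state is whichever differs from the outgroup's state, so for C2, C4, C5 the derived state is '0', and for the remaining characters it is '1'.
Only Taxon 4, Taxon 5, Taxon 6, Taxon 7, and Taxon 9 show the derived state '1' for C1, supporting them as a clade.
C2 (derived state '0') is shared by Taxon 6, Taxon 7, and Taxon 9 — a synapomorphy uniting that clade.
Only Taxon 7 and Taxon 9 show the derived state '1' for C3, supporting them as a clade.
C4 (derived state '0') is unique to Taxon 5 (autapomorphy; uninformative for grouping).
C5 (derived state '0') is shared by Taxon 4, Taxon 6, Taxon 7, and Taxon 9 — a synapomorphy uniting that clade.
C6: derived state '1' in Taxon 2 only — an autapomorphy, so it tells us nothing about relationships among taxa.
Most parsimonious ingroup topology: ((Taxon 5,((Taxon 6,(Taxon 9,Taxon 7)),Taxon 4)),Taxon 2).
The clade {Taxon 6, Taxon 7, Taxon 9} is supported by C2: its derived state '0' occurs in exactly those taxa and in no other taxon (including the outgroup).

C2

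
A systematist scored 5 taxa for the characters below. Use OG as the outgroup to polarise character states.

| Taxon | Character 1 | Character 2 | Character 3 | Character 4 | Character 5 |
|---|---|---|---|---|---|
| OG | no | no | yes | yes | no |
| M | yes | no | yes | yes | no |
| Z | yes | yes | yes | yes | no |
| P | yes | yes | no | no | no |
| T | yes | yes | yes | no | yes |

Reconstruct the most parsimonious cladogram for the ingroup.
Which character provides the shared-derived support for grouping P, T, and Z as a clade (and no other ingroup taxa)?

Character 2

Character polarity is set by the outgroup: the derived state is whichever differs from the outgroup's state, so for Character 3, Character 4 the derived state is 'no', and for the remaining characters it is 'yes'.
All ingroup taxa share the derived state 'yes' for Character 1; it defines the ingroup but does not resolve relationships within it.
Only P, T, and Z show the derived state 'yes' for Character 2, supporting them as a clade.
Character 3 (derived state 'no') is unique to P (autapomorphy; uninformative for grouping).
Only P and T show the derived state 'no' for Character 4, supporting them as a clade.
Character 5: derived state 'yes' in T only — an autapomorphy, so it tells us nothing about relationships among taxa.
Most parsimonious ingroup topology: (M,(Z,(P,T))).
The clade {P, T, Z} is supported by Character 2: its derived state 'yes' occurs in exactly those taxa and in no other taxon (including the outgroup).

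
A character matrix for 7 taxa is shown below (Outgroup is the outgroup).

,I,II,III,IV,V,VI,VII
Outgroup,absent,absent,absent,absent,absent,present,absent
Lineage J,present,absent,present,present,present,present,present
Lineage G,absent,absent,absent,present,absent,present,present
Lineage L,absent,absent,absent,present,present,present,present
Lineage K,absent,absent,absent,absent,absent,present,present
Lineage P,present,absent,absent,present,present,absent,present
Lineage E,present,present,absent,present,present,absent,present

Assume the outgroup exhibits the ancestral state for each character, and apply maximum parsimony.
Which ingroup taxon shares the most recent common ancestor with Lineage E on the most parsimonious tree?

Lineage P

Character polarity is set by the outgroup: the derived state is whichever differs from the outgroup's state, so for VI the derived state is 'absent', and for the remaining characters it is 'present'.
Only Lineage E, Lineage J, and Lineage P show the derived state 'present' for I, supporting them as a clade.
II (derived state 'present') is unique to Lineage E (autapomorphy; uninformative for grouping).
III (derived state 'present') is unique to Lineage J (autapomorphy; uninformative for grouping).
Only Lineage E, Lineage G, Lineage J, Lineage L, and Lineage P show the derived state 'present' for IV, supporting them as a clade.
V (derived state 'present') is shared by Lineage E, Lineage J, Lineage L, and Lineage P — a synapomorphy uniting that clade.
VI (derived state 'absent') is shared by Lineage E and Lineage P — a synapomorphy uniting that clade.
All ingroup taxa share the derived state 'present' for VII; it defines the ingroup but does not resolve relationships within it.
Most parsimonious ingroup topology: ((((Lineage J,(Lineage P,Lineage E)),Lineage L),Lineage G),Lineage K).
Lineage E and Lineage P form a cherry on this tree, so they are sister taxa.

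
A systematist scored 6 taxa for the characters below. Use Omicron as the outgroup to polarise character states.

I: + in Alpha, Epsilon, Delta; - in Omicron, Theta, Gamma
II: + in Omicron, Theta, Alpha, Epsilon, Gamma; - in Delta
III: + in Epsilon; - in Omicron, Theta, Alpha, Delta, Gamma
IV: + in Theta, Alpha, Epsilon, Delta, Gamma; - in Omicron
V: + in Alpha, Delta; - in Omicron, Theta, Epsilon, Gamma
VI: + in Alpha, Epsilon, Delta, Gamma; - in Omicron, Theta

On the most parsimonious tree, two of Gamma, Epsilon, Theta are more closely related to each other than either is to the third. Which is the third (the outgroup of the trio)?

Theta

Character polarity is set by the outgroup: the derived state is whichever differs from the outgroup's state, so for II the derived state is '-', and for the remaining characters it is '+'.
Only Alpha, Delta, and Epsilon show the derived state '+' for I, supporting them as a clade.
II: derived state '-' in Delta only — an autapomorphy, so it tells us nothing about relationships among taxa.
III (derived state '+') is unique to Epsilon (autapomorphy; uninformative for grouping).
All ingroup taxa share the derived state '+' for IV; it defines the ingroup but does not resolve relationships within it.
V: derived state '+' in Alpha and Delta only — synapomorphy for {Alpha, Delta}.
VI (derived state '+') is shared by Alpha, Delta, Epsilon, and Gamma — a synapomorphy uniting that clade.
Most parsimonious ingroup topology: (Theta,(((Alpha,Delta),Epsilon),Gamma)).
Gamma and Epsilon share a more recent common ancestor with each other than either does with Theta, so Theta is the least closely related of the three.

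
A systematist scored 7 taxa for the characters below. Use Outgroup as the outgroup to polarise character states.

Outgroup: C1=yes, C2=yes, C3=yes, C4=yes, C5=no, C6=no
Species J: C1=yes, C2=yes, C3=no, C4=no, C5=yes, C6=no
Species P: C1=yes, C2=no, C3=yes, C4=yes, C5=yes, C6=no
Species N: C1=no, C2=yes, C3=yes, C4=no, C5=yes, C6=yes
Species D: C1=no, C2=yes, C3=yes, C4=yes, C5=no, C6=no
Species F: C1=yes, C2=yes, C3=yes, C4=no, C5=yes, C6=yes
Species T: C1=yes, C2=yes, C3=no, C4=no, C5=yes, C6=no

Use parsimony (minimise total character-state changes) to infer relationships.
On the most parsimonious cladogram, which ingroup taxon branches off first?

Species D

Character polarity is set by the outgroup: the derived state is whichever differs from the outgroup's state, so for C1, C2, C3, C4 the derived state is 'no', and for the remaining characters it is 'yes'.
C1 (state 'no') occurs in Species D and Species N but conflicts with the nesting implied by the other characters — most parsimoniously interpreted as homoplasy.
C2: derived state 'no' in Species P only — an autapomorphy, so it tells us nothing about relationships among taxa.
C3 (derived state 'no') is shared by Species J and Species T — a synapomorphy uniting that clade.
C4: derived state 'no' in Species F, Species J, Species N, and Species T only — synapomorphy for {Species F, Species J, Species N, Species T}.
C5: derived state 'yes' in Species F, Species J, Species N, Species P, and Species T only — synapomorphy for {Species F, Species J, Species N, Species P, Species T}.
C6: derived state 'yes' in Species F and Species N only — synapomorphy for {Species F, Species N}.
Most parsimonious ingroup topology: ((((Species J,Species T),(Species N,Species F)),Species P),Species D).
Species D is sister to the clade containing all other ingroup taxa, so it is the earliest-diverging (most basal) ingroup lineage.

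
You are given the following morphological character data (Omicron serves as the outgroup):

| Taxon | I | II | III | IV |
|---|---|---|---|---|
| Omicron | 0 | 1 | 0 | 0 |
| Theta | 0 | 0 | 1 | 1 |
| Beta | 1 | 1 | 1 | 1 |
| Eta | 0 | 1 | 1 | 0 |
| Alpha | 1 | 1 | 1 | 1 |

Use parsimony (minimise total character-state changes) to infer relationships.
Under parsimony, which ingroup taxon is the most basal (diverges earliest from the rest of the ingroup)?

Character polarity is set by the outgroup: the derived state is whichever differs from the outgroup's state, so for II the derived state is '0', and for the remaining characters it is '1'.
I (derived state '1') is shared by Alpha and Beta — a synapomorphy uniting that clade.
II: derived state '0' in Theta only — an autapomorphy, so it tells us nothing about relationships among taxa.
III (derived state '1') is shared by all ingroup taxa — unites the whole ingroup.
IV (derived state '1') is shared by Alpha, Beta, and Theta — a synapomorphy uniting that clade.
Most parsimonious ingroup topology: (((Alpha,Beta),Theta),Eta).
Eta is sister to the clade containing all other ingroup taxa, so it is the earliest-diverging (most basal) ingroup lineage.

Eta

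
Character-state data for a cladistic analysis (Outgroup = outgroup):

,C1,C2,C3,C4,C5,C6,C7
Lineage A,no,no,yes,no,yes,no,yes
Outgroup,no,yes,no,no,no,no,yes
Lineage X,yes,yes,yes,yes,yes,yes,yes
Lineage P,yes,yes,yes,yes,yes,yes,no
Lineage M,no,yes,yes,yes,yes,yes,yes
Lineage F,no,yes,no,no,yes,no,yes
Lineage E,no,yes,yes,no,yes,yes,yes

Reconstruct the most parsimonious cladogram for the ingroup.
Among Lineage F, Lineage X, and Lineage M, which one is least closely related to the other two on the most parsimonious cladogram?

Character polarity is set by the outgroup: the derived state is whichever differs from the outgroup's state, so for C2, C7 the derived state is 'no', and for the remaining characters it is 'yes'.
Only Lineage P and Lineage X show the derived state 'yes' for C1, supporting them as a clade.
C2: derived state 'no' in Lineage A only — an autapomorphy, so it tells us nothing about relationships among taxa.
C3: derived state 'yes' in Lineage A, Lineage E, Lineage M, Lineage P, and Lineage X only — synapomorphy for {Lineage A, Lineage E, Lineage M, Lineage P, Lineage X}.
C4 (derived state 'yes') is shared by Lineage M, Lineage P, and Lineage X — a synapomorphy uniting that clade.
All ingroup taxa share the derived state 'yes' for C5; it defines the ingroup but does not resolve relationships within it.
C6: derived state 'yes' in Lineage E, Lineage M, Lineage P, and Lineage X only — synapomorphy for {Lineage E, Lineage M, Lineage P, Lineage X}.
C7: derived state 'no' in Lineage P only — an autapomorphy, so it tells us nothing about relationships among taxa.
Most parsimonious ingroup topology: (Lineage F,((((Lineage X,Lineage P),Lineage M),Lineage E),Lineage A)).
Lineage M and Lineage X share a more recent common ancestor with each other than either does with Lineage F, so Lineage F is the least closely related of the three.

Lineage F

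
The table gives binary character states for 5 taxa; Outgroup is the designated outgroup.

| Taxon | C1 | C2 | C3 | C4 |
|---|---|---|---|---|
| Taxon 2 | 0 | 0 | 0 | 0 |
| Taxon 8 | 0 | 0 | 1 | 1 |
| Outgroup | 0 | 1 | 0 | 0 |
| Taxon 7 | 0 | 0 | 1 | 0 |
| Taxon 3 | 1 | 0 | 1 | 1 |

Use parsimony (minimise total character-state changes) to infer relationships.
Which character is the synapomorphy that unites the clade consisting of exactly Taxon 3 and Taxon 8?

C4

Character polarity is set by the outgroup: the derived state is whichever differs from the outgroup's state, so for C2 the derived state is '0', and for the remaining characters it is '1'.
C1 (derived state '1') is unique to Taxon 3 (autapomorphy; uninformative for grouping).
C2 (derived state '0') is shared by all ingroup taxa — unites the whole ingroup.
C3: derived state '1' in Taxon 3, Taxon 7, and Taxon 8 only — synapomorphy for {Taxon 3, Taxon 7, Taxon 8}.
Only Taxon 3 and Taxon 8 show the derived state '1' for C4, supporting them as a clade.
Most parsimonious ingroup topology: (((Taxon 8,Taxon 3),Taxon 7),Taxon 2).
The clade {Taxon 3, Taxon 8} is supported by C4: its derived state '1' occurs in exactly those taxa and in no other taxon (including the outgroup).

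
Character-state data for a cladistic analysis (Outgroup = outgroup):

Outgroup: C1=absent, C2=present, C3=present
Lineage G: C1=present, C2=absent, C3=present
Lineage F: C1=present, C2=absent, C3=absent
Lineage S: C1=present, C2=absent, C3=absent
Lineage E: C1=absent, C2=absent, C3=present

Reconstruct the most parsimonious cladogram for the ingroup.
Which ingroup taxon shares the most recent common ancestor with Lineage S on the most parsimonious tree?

Lineage F

Character polarity is set by the outgroup: the derived state is whichever differs from the outgroup's state, so for C2, C3 the derived state is 'absent', and for the remaining characters it is 'present'.
Only Lineage F, Lineage G, and Lineage S show the derived state 'present' for C1, supporting them as a clade.
All ingroup taxa share the derived state 'absent' for C2; it defines the ingroup but does not resolve relationships within it.
C3: derived state 'absent' in Lineage F and Lineage S only — synapomorphy for {Lineage F, Lineage S}.
Most parsimonious ingroup topology: ((Lineage G,(Lineage F,Lineage S)),Lineage E).
Lineage S and Lineage F form a cherry on this tree, so they are sister taxa.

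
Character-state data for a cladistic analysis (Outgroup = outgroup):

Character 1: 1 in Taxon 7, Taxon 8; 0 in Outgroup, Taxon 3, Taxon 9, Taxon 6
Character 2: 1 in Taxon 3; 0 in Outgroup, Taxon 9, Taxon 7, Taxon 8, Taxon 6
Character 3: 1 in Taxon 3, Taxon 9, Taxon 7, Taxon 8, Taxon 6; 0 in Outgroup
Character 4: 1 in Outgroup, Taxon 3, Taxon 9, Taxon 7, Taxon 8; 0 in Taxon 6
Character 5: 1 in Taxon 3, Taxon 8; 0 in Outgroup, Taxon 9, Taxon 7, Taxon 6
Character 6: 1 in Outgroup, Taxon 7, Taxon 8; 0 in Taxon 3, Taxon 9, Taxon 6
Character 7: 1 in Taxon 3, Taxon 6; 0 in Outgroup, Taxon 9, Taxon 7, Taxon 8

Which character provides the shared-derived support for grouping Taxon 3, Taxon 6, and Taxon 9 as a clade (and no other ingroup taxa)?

Character 6

Character polarity is set by the outgroup: the derived state is whichever differs from the outgroup's state, so for Character 4, Character 6 the derived state is '0', and for the remaining characters it is '1'.
Character 1 (derived state '1') is shared by Taxon 7 and Taxon 8 — a synapomorphy uniting that clade.
Character 2 (derived state '1') is unique to Taxon 3 (autapomorphy; uninformative for grouping).
All ingroup taxa share the derived state '1' for Character 3; it defines the ingroup but does not resolve relationships within it.
Character 4 (derived state '0') is unique to Taxon 6 (autapomorphy; uninformative for grouping).
Character 5 groups Taxon 3 and Taxon 8, which is incompatible with the clades supported by the remaining characters; treating it as convergent (homoplasy) costs fewer steps than any alternative tree.
Only Taxon 3, Taxon 6, and Taxon 9 show the derived state '0' for Character 6, supporting them as a clade.
Only Taxon 3 and Taxon 6 show the derived state '1' for Character 7, supporting them as a clade.
Most parsimonious ingroup topology: (((Taxon 3,Taxon 6),Taxon 9),(Taxon 7,Taxon 8)).
The clade {Taxon 3, Taxon 6, Taxon 9} is supported by Character 6: its derived state '0' occurs in exactly those taxa and in no other taxon (including the outgroup).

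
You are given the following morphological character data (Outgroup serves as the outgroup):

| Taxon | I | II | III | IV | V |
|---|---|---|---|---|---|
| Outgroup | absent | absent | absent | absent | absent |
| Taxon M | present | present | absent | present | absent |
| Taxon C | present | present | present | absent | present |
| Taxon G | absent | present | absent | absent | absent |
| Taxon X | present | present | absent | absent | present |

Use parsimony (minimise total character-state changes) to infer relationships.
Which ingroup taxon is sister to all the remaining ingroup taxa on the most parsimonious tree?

Taxon G

The outgroup has state 'absent' for every character, so 'present' is the derived state throughout.
Only Taxon C, Taxon M, and Taxon X show the derived state 'present' for I, supporting them as a clade.
II (derived state 'present') is shared by all ingroup taxa — unites the whole ingroup.
III: derived state 'present' in Taxon C only — an autapomorphy, so it tells us nothing about relationships among taxa.
IV (derived state 'present') is unique to Taxon M (autapomorphy; uninformative for grouping).
V: derived state 'present' in Taxon C and Taxon X only — synapomorphy for {Taxon C, Taxon X}.
Most parsimonious ingroup topology: ((Taxon M,(Taxon C,Taxon X)),Taxon G).
Taxon G is sister to the clade containing all other ingroup taxa, so it is the earliest-diverging (most basal) ingroup lineage.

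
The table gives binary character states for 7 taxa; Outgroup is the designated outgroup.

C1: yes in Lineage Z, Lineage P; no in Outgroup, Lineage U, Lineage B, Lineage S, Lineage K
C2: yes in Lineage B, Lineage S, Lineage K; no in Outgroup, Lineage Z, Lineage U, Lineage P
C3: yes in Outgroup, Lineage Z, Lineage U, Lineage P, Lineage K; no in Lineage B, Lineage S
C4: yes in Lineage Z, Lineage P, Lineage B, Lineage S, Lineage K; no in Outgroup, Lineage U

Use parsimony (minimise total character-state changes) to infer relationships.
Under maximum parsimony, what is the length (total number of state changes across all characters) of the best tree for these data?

4

Character polarity is set by the outgroup: the derived state is whichever differs from the outgroup's state, so for C3 the derived state is 'no', and for the remaining characters it is 'yes'.
C1: derived state 'yes' in Lineage P and Lineage Z only — synapomorphy for {Lineage P, Lineage Z}.
Only Lineage B, Lineage K, and Lineage S show the derived state 'yes' for C2, supporting them as a clade.
C3 (derived state 'no') is shared by Lineage B and Lineage S — a synapomorphy uniting that clade.
C4: derived state 'yes' in Lineage B, Lineage K, Lineage P, Lineage S, and Lineage Z only — synapomorphy for {Lineage B, Lineage K, Lineage P, Lineage S, Lineage Z}.
Most parsimonious ingroup topology: (((Lineage Z,Lineage P),((Lineage B,Lineage S),Lineage K)),Lineage U).
Changes per character on this tree: C1: 1; C2: 1; C3: 1; C4: 1.
Total = 4.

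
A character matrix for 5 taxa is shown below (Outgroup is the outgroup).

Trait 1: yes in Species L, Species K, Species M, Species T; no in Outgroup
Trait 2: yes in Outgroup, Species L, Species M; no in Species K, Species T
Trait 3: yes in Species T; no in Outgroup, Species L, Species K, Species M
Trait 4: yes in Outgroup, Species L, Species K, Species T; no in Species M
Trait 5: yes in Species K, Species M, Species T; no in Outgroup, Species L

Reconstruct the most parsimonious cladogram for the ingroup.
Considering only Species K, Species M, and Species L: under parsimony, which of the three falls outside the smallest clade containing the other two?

Species L

Character polarity is set by the outgroup: the derived state is whichever differs from the outgroup's state, so for Trait 2, Trait 4 the derived state is 'no', and for the remaining characters it is 'yes'.
Trait 1 (derived state 'yes') is shared by all ingroup taxa — unites the whole ingroup.
Trait 2: derived state 'no' in Species K and Species T only — synapomorphy for {Species K, Species T}.
Trait 3: derived state 'yes' in Species T only — an autapomorphy, so it tells us nothing about relationships among taxa.
Trait 4: derived state 'no' in Species M only — an autapomorphy, so it tells us nothing about relationships among taxa.
Only Species K, Species M, and Species T show the derived state 'yes' for Trait 5, supporting them as a clade.
Most parsimonious ingroup topology: (Species L,((Species K,Species T),Species M)).
Species K and Species M share a more recent common ancestor with each other than either does with Species L, so Species L is the least closely related of the three.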